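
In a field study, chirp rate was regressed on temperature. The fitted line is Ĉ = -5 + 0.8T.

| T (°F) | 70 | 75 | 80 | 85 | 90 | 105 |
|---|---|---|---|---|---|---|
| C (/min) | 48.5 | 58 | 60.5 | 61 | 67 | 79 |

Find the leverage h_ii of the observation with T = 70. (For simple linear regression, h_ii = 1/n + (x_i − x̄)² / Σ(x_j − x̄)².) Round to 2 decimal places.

T̄ = (70 + 75 + 80 + 85 + 90 + 105)/6 = 84.1667
Σ(T − T̄)² = 200.694 + 84.0278 + 17.3611 + 0.694444 + 34.0278 + 434.028 = 770.833
h = 1/6 + (-14.1667)²/770.833 = 0.166667 + 0.26036 = 0.43

h = 0.43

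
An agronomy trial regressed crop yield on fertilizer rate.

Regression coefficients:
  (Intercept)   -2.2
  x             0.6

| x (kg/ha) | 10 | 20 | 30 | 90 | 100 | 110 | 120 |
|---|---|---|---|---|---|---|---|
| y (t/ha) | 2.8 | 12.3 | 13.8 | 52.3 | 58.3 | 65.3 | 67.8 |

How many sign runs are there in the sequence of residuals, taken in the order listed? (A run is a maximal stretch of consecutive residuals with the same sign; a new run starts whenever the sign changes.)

5 runs

x=10: ŷ = -2.2 + 0.6·10 = 3.8; r = 2.8 − 3.8 = -1
x=20: ŷ = -2.2 + 0.6·20 = 9.8; r = 12.3 − 9.8 = 2.5
x=30: ŷ = -2.2 + 0.6·30 = 15.8; r = 13.8 − 15.8 = -2
x=90: ŷ = -2.2 + 0.6·90 = 51.8; r = 52.3 − 51.8 = 0.5
x=100: ŷ = -2.2 + 0.6·100 = 57.8; r = 58.3 − 57.8 = 0.5
x=110: ŷ = -2.2 + 0.6·110 = 63.8; r = 65.3 − 63.8 = 1.5
x=120: ŷ = -2.2 + 0.6·120 = 69.8; r = 67.8 − 69.8 = -2
Signs: − + − + + + −
Runs: −×1, +×1, −×1, +×3, −×1 → 5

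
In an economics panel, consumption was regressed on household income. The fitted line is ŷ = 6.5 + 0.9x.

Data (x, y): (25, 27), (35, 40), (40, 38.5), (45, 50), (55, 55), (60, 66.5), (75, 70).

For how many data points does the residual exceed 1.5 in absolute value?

x=25: ŷ = 6.5 + 0.9·25 = 29; r = 27 − 29 = -2
x=35: ŷ = 6.5 + 0.9·35 = 38; r = 40 − 38 = 2
x=40: ŷ = 6.5 + 0.9·40 = 42.5; r = 38.5 − 42.5 = -4
x=45: ŷ = 6.5 + 0.9·45 = 47; r = 50 − 47 = 3
x=55: ŷ = 6.5 + 0.9·55 = 56; r = 55 − 56 = -1
x=60: ŷ = 6.5 + 0.9·60 = 60.5; r = 66.5 − 60.5 = 6
x=75: ŷ = 6.5 + 0.9·75 = 74; r = 70 − 74 = -4
|r| > 1.5: x=25 (|r|=2), x=35 (|r|=2), x=40 (|r|=4), x=45 (|r|=3), x=60 (|r|=6), x=75 (|r|=4) → 6

6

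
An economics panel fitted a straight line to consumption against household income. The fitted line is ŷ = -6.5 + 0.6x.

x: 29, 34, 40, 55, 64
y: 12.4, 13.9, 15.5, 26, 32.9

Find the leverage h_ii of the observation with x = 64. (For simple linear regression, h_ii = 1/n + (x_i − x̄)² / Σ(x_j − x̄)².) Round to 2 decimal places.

h = 0.65

x̄ = (29 + 34 + 40 + 55 + 64)/5 = 44.4
Σ(x − x̄)² = 237.16 + 108.16 + 19.36 + 112.36 + 384.16 = 861.2
h = 1/5 + (19.6)²/861.2 = 0.2 + 0.446075 = 0.65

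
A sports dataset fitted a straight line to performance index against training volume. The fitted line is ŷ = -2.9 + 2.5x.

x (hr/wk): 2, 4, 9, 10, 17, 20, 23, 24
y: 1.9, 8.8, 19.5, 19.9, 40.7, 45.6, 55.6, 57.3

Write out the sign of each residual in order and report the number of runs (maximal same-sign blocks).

6 runs

x=2: ŷ = -2.9 + 2.5·2 = 2.1; r = 1.9 − 2.1 = -0.2
x=4: ŷ = -2.9 + 2.5·4 = 7.1; r = 8.8 − 7.1 = 1.7
x=9: ŷ = -2.9 + 2.5·9 = 19.6; r = 19.5 − 19.6 = -0.1
x=10: ŷ = -2.9 + 2.5·10 = 22.1; r = 19.9 − 22.1 = -2.2
x=17: ŷ = -2.9 + 2.5·17 = 39.6; r = 40.7 − 39.6 = 1.1
x=20: ŷ = -2.9 + 2.5·20 = 47.1; r = 45.6 − 47.1 = -1.5
x=23: ŷ = -2.9 + 2.5·23 = 54.6; r = 55.6 − 54.6 = 1
x=24: ŷ = -2.9 + 2.5·24 = 57.1; r = 57.3 − 57.1 = 0.2
Signs: − + − − + − + +
Runs: −×1, +×1, −×2, +×1, −×1, +×2 → 6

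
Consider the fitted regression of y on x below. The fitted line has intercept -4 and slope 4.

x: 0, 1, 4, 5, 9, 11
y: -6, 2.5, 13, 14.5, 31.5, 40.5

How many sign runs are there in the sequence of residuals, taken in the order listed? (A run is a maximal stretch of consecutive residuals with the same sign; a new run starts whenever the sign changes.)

x=0: ŷ = -4 + 4·0 = -4; e = -6 − (-4) = -2
x=1: ŷ = -4 + 4·1 = 0; e = 2.5 − 0 = 2.5
x=4: ŷ = -4 + 4·4 = 12; e = 13 − 12 = 1
x=5: ŷ = -4 + 4·5 = 16; e = 14.5 − 16 = -1.5
x=9: ŷ = -4 + 4·9 = 32; e = 31.5 − 32 = -0.5
x=11: ŷ = -4 + 4·11 = 40; e = 40.5 − 40 = 0.5
Signs: − + + − − +
Runs: −×1, +×2, −×2, +×1 → 4

4 runs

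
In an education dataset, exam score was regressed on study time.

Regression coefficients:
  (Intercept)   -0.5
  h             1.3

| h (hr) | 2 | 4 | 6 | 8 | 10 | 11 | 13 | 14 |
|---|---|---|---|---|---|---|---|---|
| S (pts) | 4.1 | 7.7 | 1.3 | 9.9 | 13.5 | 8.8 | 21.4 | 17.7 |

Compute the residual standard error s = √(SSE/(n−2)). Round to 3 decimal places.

h=2: Ŝ = -0.5 + 1.3·2 = 2.1; e = 4.1 − 2.1 = 2
h=4: Ŝ = -0.5 + 1.3·4 = 4.7; e = 7.7 − 4.7 = 3
h=6: Ŝ = -0.5 + 1.3·6 = 7.3; e = 1.3 − 7.3 = -6
h=8: Ŝ = -0.5 + 1.3·8 = 9.9; e = 9.9 − 9.9 = 0
h=10: Ŝ = -0.5 + 1.3·10 = 12.5; e = 13.5 − 12.5 = 1
h=11: Ŝ = -0.5 + 1.3·11 = 13.8; e = 8.8 − 13.8 = -5
h=13: Ŝ = -0.5 + 1.3·13 = 16.4; e = 21.4 − 16.4 = 5
h=14: Ŝ = -0.5 + 1.3·14 = 17.7; e = 17.7 − 17.7 = 0
SSE = 4 + 9 + 36 + 0 + 1 + 25 + 25 + 0 = 100
s = √(100/6) = √16.6667 ≈ 4.082

s = 4.082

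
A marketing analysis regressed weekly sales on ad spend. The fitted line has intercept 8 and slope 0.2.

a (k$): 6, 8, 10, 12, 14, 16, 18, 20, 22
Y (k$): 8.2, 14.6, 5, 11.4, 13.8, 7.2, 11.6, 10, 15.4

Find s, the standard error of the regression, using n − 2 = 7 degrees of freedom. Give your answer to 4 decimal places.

s = 3.5857

a=6: Ŷ = 8 + 0.2·6 = 9.2; r = 8.2 − 9.2 = -1
a=8: Ŷ = 8 + 0.2·8 = 9.6; r = 14.6 − 9.6 = 5
a=10: Ŷ = 8 + 0.2·10 = 10; r = 5 − 10 = -5
a=12: Ŷ = 8 + 0.2·12 = 10.4; r = 11.4 − 10.4 = 1
a=14: Ŷ = 8 + 0.2·14 = 10.8; r = 13.8 − 10.8 = 3
a=16: Ŷ = 8 + 0.2·16 = 11.2; r = 7.2 − 11.2 = -4
a=18: Ŷ = 8 + 0.2·18 = 11.6; r = 11.6 − 11.6 = 0
a=20: Ŷ = 8 + 0.2·20 = 12; r = 10 − 12 = -2
a=22: Ŷ = 8 + 0.2·22 = 12.4; r = 15.4 − 12.4 = 3
SSE = 1 + 25 + 25 + 1 + 9 + 16 + 0 + 4 + 9 = 90
s = √(90/7) = √12.8571 ≈ 3.5857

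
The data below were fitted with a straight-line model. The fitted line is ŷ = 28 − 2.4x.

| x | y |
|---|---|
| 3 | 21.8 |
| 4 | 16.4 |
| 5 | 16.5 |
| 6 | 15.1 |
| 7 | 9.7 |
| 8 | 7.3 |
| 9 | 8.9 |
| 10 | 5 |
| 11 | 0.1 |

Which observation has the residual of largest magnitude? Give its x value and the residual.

x = 9, e = 2.5

x=3: ŷ = 28 − 2.4·3 = 20.8; e = 21.8 − 20.8 = 1
x=4: ŷ = 28 − 2.4·4 = 18.4; e = 16.4 − 18.4 = -2
x=5: ŷ = 28 − 2.4·5 = 16; e = 16.5 − 16 = 0.5
x=6: ŷ = 28 − 2.4·6 = 13.6; e = 15.1 − 13.6 = 1.5
x=7: ŷ = 28 − 2.4·7 = 11.2; e = 9.7 − 11.2 = -1.5
x=8: ŷ = 28 − 2.4·8 = 8.8; e = 7.3 − 8.8 = -1.5
x=9: ŷ = 28 − 2.4·9 = 6.4; e = 8.9 − 6.4 = 2.5
x=10: ŷ = 28 − 2.4·10 = 4; e = 5 − 4 = 1
x=11: ŷ = 28 − 2.4·11 = 1.6; e = 0.1 − 1.6 = -1.5
Largest |e| is 2.5 at x = 9, residual 2.5.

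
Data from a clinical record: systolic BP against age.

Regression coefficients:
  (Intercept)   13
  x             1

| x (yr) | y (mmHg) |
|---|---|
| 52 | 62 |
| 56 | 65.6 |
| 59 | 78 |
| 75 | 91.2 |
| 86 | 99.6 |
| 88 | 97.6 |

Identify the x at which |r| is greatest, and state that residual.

x=52: ŷ = 13 + 52 = 65; r = 62 − 65 = -3
x=56: ŷ = 13 + 56 = 69; r = 65.6 − 69 = -3.4
x=59: ŷ = 13 + 59 = 72; r = 78 − 72 = 6
x=75: ŷ = 13 + 75 = 88; r = 91.2 − 88 = 3.2
x=86: ŷ = 13 + 86 = 99; r = 99.6 − 99 = 0.6
x=88: ŷ = 13 + 88 = 101; r = 97.6 − 101 = -3.4
Largest |r| is 6 at x = 59, residual 6.

x = 59, r = 6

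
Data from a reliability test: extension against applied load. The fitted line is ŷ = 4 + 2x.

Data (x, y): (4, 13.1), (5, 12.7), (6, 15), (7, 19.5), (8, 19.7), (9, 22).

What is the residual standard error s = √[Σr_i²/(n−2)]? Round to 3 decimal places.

x=4: ŷ = 4 + 2·4 = 12; r = 13.1 − 12 = 1.1
x=5: ŷ = 4 + 2·5 = 14; r = 12.7 − 14 = -1.3
x=6: ŷ = 4 + 2·6 = 16; r = 15 − 16 = -1
x=7: ŷ = 4 + 2·7 = 18; r = 19.5 − 18 = 1.5
x=8: ŷ = 4 + 2·8 = 20; r = 19.7 − 20 = -0.3
x=9: ŷ = 4 + 2·9 = 22; r = 22 − 22 = 0
SSE = 1.21 + 1.69 + 1 + 2.25 + 0.09 + 0 = 6.24
s = √(6.24/4) = √1.56 ≈ 1.249

s = 1.249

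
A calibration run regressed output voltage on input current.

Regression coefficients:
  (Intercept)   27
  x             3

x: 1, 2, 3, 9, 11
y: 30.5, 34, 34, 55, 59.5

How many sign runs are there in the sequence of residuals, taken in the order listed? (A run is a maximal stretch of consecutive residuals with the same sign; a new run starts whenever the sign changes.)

4 runs

x=1: ŷ = 27 + 3·1 = 30; e = 30.5 − 30 = 0.5
x=2: ŷ = 27 + 3·2 = 33; e = 34 − 33 = 1
x=3: ŷ = 27 + 3·3 = 36; e = 34 − 36 = -2
x=9: ŷ = 27 + 3·9 = 54; e = 55 − 54 = 1
x=11: ŷ = 27 + 3·11 = 60; e = 59.5 − 60 = -0.5
Signs: + + − + −
Runs: +×2, −×1, +×1, −×1 → 4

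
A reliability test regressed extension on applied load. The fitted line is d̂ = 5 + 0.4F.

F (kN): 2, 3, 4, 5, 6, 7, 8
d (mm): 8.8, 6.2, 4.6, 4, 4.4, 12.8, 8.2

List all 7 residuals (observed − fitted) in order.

F=2: d̂ = 5 + 0.4·2 = 5.8; r = 8.8 − 5.8 = 3
F=3: d̂ = 5 + 0.4·3 = 6.2; r = 6.2 − 6.2 = 0
F=4: d̂ = 5 + 0.4·4 = 6.6; r = 4.6 − 6.6 = -2
F=5: d̂ = 5 + 0.4·5 = 7; r = 4 − 7 = -3
F=6: d̂ = 5 + 0.4·6 = 7.4; r = 4.4 − 7.4 = -3
F=7: d̂ = 5 + 0.4·7 = 7.8; r = 12.8 − 7.8 = 5
F=8: d̂ = 5 + 0.4·8 = 8.2; r = 8.2 − 8.2 = 0

3, 0, -2, -3, -3, 5, 0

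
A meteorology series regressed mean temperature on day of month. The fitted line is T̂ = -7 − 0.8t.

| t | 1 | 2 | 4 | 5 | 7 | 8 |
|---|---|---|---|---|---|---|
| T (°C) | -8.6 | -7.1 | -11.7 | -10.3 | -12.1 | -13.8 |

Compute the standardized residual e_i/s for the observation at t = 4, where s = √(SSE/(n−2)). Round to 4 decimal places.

-1.2207

t=1: T̂ = -7 − 0.8·1 = -7.8; e = -8.6 − (-7.8) = -0.8
t=2: T̂ = -7 − 0.8·2 = -8.6; e = -7.1 − (-8.6) = 1.5
t=4: T̂ = -7 − 0.8·4 = -10.2; e = -11.7 − (-10.2) = -1.5
t=5: T̂ = -7 − 0.8·5 = -11; e = -10.3 − (-11) = 0.7
t=7: T̂ = -7 − 0.8·7 = -12.6; e = -12.1 − (-12.6) = 0.5
t=8: T̂ = -7 − 0.8·8 = -13.4; e = -13.8 − (-13.4) = -0.4
SSE = 0.64 + 2.25 + 2.25 + 0.49 + 0.25 + 0.16 = 6.04
s = √(6.04/4) = 1.22882
e/s = -1.5 / 1.22882 = -1.2207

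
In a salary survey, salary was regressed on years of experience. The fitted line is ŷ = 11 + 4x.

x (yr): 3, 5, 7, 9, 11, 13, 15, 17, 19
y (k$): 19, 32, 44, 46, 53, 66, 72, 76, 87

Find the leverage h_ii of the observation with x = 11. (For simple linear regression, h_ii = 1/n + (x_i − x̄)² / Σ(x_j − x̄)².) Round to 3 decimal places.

x̄ = (3 + 5 + 7 + 9 + 11 + 13 + 15 + 17 + 19)/9 = 11
Σ(x − x̄)² = 64 + 36 + 16 + 4 + 0 + 4 + 16 + 36 + 64 = 240
h = 1/9 + (0)²/240 = 0.111111 + 0 = 0.111

h = 0.111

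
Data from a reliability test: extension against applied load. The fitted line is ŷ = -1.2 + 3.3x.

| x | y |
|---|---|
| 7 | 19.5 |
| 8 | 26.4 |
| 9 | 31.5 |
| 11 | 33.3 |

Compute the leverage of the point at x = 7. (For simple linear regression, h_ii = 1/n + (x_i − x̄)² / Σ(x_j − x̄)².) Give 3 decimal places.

h = 0.600

x̄ = (7 + 8 + 9 + 11)/4 = 8.75
Σ(x − x̄)² = 3.0625 + 0.5625 + 0.0625 + 5.0625 = 8.75
h = 1/4 + (-1.75)²/8.75 = 0.25 + 0.35 = 0.600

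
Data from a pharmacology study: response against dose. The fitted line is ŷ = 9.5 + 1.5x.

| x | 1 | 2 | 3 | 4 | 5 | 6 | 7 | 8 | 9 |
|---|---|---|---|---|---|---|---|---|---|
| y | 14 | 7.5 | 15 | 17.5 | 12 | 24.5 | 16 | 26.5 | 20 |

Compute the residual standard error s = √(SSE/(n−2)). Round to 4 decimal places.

x=1: ŷ = 9.5 + 1.5·1 = 11; e = 14 − 11 = 3
x=2: ŷ = 9.5 + 1.5·2 = 12.5; e = 7.5 − 12.5 = -5
x=3: ŷ = 9.5 + 1.5·3 = 14; e = 15 − 14 = 1
x=4: ŷ = 9.5 + 1.5·4 = 15.5; e = 17.5 − 15.5 = 2
x=5: ŷ = 9.5 + 1.5·5 = 17; e = 12 − 17 = -5
x=6: ŷ = 9.5 + 1.5·6 = 18.5; e = 24.5 − 18.5 = 6
x=7: ŷ = 9.5 + 1.5·7 = 20; e = 16 − 20 = -4
x=8: ŷ = 9.5 + 1.5·8 = 21.5; e = 26.5 − 21.5 = 5
x=9: ŷ = 9.5 + 1.5·9 = 23; e = 20 − 23 = -3
SSE = 9 + 25 + 1 + 4 + 25 + 36 + 16 + 25 + 9 = 150
s = √(150/7) = √21.4286 ≈ 4.6291

s = 4.6291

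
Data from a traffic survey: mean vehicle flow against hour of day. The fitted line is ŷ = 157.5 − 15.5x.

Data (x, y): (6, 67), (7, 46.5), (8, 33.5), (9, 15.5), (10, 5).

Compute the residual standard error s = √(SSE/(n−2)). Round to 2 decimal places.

s = 2.89

x=6: ŷ = 157.5 − 15.5·6 = 64.5; r = 67 − 64.5 = 2.5
x=7: ŷ = 157.5 − 15.5·7 = 49; r = 46.5 − 49 = -2.5
x=8: ŷ = 157.5 − 15.5·8 = 33.5; r = 33.5 − 33.5 = 0
x=9: ŷ = 157.5 − 15.5·9 = 18; r = 15.5 − 18 = -2.5
x=10: ŷ = 157.5 − 15.5·10 = 2.5; r = 5 − 2.5 = 2.5
SSE = 6.25 + 6.25 + 0 + 6.25 + 6.25 = 25
s = √(25/3) = √8.33333 ≈ 2.89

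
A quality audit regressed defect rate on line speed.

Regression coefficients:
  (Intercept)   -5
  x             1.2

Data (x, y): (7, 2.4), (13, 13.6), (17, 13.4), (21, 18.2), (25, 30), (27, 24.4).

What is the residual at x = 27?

r = -3

ŷ = -5 + 1.2·27 = 27.4
r = 24.4 − 27.4 = -3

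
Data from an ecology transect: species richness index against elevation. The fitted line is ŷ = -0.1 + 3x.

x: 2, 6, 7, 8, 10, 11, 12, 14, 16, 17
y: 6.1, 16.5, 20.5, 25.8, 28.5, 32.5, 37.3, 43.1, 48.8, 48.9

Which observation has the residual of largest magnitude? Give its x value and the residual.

x = 17, e = -2

x=2: ŷ = -0.1 + 3·2 = 5.9; e = 6.1 − 5.9 = 0.2
x=6: ŷ = -0.1 + 3·6 = 17.9; e = 16.5 − 17.9 = -1.4
x=7: ŷ = -0.1 + 3·7 = 20.9; e = 20.5 − 20.9 = -0.4
x=8: ŷ = -0.1 + 3·8 = 23.9; e = 25.8 − 23.9 = 1.9
x=10: ŷ = -0.1 + 3·10 = 29.9; e = 28.5 − 29.9 = -1.4
x=11: ŷ = -0.1 + 3·11 = 32.9; e = 32.5 − 32.9 = -0.4
x=12: ŷ = -0.1 + 3·12 = 35.9; e = 37.3 − 35.9 = 1.4
x=14: ŷ = -0.1 + 3·14 = 41.9; e = 43.1 − 41.9 = 1.2
x=16: ŷ = -0.1 + 3·16 = 47.9; e = 48.8 − 47.9 = 0.9
x=17: ŷ = -0.1 + 3·17 = 50.9; e = 48.9 − 50.9 = -2
Largest |e| is 2 at x = 17, residual -2.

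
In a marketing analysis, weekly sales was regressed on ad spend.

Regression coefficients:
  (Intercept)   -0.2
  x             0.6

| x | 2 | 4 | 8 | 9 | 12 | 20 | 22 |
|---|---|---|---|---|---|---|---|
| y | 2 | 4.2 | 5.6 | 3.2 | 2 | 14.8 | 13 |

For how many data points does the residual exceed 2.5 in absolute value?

2

x=2: ŷ = -0.2 + 0.6·2 = 1; r = 2 − 1 = 1
x=4: ŷ = -0.2 + 0.6·4 = 2.2; r = 4.2 − 2.2 = 2
x=8: ŷ = -0.2 + 0.6·8 = 4.6; r = 5.6 − 4.6 = 1
x=9: ŷ = -0.2 + 0.6·9 = 5.2; r = 3.2 − 5.2 = -2
x=12: ŷ = -0.2 + 0.6·12 = 7; r = 2 − 7 = -5
x=20: ŷ = -0.2 + 0.6·20 = 11.8; r = 14.8 − 11.8 = 3
x=22: ŷ = -0.2 + 0.6·22 = 13; r = 13 − 13 = 0
|r| > 2.5: x=12 (|r|=5), x=20 (|r|=3) → 2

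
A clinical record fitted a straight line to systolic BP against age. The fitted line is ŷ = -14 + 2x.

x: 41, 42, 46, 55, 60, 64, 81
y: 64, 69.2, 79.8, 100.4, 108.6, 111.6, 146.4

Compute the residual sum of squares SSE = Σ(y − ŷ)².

x=41: ŷ = -14 + 2·41 = 68; e = 64 − 68 = -4
x=42: ŷ = -14 + 2·42 = 70; e = 69.2 − 70 = -0.8
x=46: ŷ = -14 + 2·46 = 78; e = 79.8 − 78 = 1.8
x=55: ŷ = -14 + 2·55 = 96; e = 100.4 − 96 = 4.4
x=60: ŷ = -14 + 2·60 = 106; e = 108.6 − 106 = 2.6
x=64: ŷ = -14 + 2·64 = 114; e = 111.6 − 114 = -2.4
x=81: ŷ = -14 + 2·81 = 148; e = 146.4 − 148 = -1.6
SSE = 16 + 0.64 + 3.24 + 19.36 + 6.76 + 5.76 + 2.56 = 54.32

SSE = 54.32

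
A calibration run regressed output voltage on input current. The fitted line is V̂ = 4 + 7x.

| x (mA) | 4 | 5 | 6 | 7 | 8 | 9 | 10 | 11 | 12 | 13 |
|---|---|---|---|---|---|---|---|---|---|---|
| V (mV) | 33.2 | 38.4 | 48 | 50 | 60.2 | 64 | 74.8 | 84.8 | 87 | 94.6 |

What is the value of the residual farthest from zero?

r = 3.8

x=4: V̂ = 4 + 7·4 = 32; r = 33.2 − 32 = 1.2
x=5: V̂ = 4 + 7·5 = 39; r = 38.4 − 39 = -0.6
x=6: V̂ = 4 + 7·6 = 46; r = 48 − 46 = 2
x=7: V̂ = 4 + 7·7 = 53; r = 50 − 53 = -3
x=8: V̂ = 4 + 7·8 = 60; r = 60.2 − 60 = 0.2
x=9: V̂ = 4 + 7·9 = 67; r = 64 − 67 = -3
x=10: V̂ = 4 + 7·10 = 74; r = 74.8 − 74 = 0.8
x=11: V̂ = 4 + 7·11 = 81; r = 84.8 − 81 = 3.8
x=12: V̂ = 4 + 7·12 = 88; r = 87 − 88 = -1
x=13: V̂ = 4 + 7·13 = 95; r = 94.6 − 95 = -0.4
Largest |r| is 3.8 at x = 11, residual 3.8.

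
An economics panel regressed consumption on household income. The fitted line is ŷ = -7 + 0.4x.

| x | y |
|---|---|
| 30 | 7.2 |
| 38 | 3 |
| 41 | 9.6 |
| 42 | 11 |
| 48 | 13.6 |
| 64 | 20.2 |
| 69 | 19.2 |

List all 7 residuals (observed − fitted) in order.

x=30: ŷ = -7 + 0.4·30 = 5; e = 7.2 − 5 = 2.2
x=38: ŷ = -7 + 0.4·38 = 8.2; e = 3 − 8.2 = -5.2
x=41: ŷ = -7 + 0.4·41 = 9.4; e = 9.6 − 9.4 = 0.2
x=42: ŷ = -7 + 0.4·42 = 9.8; e = 11 − 9.8 = 1.2
x=48: ŷ = -7 + 0.4·48 = 12.2; e = 13.6 − 12.2 = 1.4
x=64: ŷ = -7 + 0.4·64 = 18.6; e = 20.2 − 18.6 = 1.6
x=69: ŷ = -7 + 0.4·69 = 20.6; e = 19.2 − 20.6 = -1.4

2.2, -5.2, 0.2, 1.2, 1.4, 1.6, -1.4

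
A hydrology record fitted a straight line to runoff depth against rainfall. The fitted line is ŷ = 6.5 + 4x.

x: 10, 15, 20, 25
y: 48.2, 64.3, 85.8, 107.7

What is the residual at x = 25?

e = 1.2

ŷ = 6.5 + 4·25 = 106.5
e = 107.7 − 106.5 = 1.2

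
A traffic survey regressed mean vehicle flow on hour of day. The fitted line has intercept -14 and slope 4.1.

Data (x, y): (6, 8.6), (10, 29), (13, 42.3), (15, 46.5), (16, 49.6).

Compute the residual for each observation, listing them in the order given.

x=6: ŷ = -14 + 4.1·6 = 10.6; e = 8.6 − 10.6 = -2
x=10: ŷ = -14 + 4.1·10 = 27; e = 29 − 27 = 2
x=13: ŷ = -14 + 4.1·13 = 39.3; e = 42.3 − 39.3 = 3
x=15: ŷ = -14 + 4.1·15 = 47.5; e = 46.5 − 47.5 = -1
x=16: ŷ = -14 + 4.1·16 = 51.6; e = 49.6 − 51.6 = -2

-2, 2, 3, -1, -2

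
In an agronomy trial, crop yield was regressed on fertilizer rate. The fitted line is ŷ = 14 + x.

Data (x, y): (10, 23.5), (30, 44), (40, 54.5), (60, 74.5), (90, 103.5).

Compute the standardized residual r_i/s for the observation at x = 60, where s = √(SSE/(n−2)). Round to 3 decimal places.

x=10: ŷ = 14 + 10 = 24; r = 23.5 − 24 = -0.5
x=30: ŷ = 14 + 30 = 44; r = 44 − 44 = 0
x=40: ŷ = 14 + 40 = 54; r = 54.5 − 54 = 0.5
x=60: ŷ = 14 + 60 = 74; r = 74.5 − 74 = 0.5
x=90: ŷ = 14 + 90 = 104; r = 103.5 − 104 = -0.5
SSE = 0.25 + 0 + 0.25 + 0.25 + 0.25 = 1
s = √(1/3) = 0.57735
r/s = 0.5 / 0.57735 = 0.866

0.866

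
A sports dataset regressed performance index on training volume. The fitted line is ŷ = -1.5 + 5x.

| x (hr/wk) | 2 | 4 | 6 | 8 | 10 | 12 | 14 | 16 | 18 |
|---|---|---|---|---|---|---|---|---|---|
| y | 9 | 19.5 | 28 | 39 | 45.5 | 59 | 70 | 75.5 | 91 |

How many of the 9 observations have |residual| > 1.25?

4

x=2: ŷ = -1.5 + 5·2 = 8.5; r = 9 − 8.5 = 0.5
x=4: ŷ = -1.5 + 5·4 = 18.5; r = 19.5 − 18.5 = 1
x=6: ŷ = -1.5 + 5·6 = 28.5; r = 28 − 28.5 = -0.5
x=8: ŷ = -1.5 + 5·8 = 38.5; r = 39 − 38.5 = 0.5
x=10: ŷ = -1.5 + 5·10 = 48.5; r = 45.5 − 48.5 = -3
x=12: ŷ = -1.5 + 5·12 = 58.5; r = 59 − 58.5 = 0.5
x=14: ŷ = -1.5 + 5·14 = 68.5; r = 70 − 68.5 = 1.5
x=16: ŷ = -1.5 + 5·16 = 78.5; r = 75.5 − 78.5 = -3
x=18: ŷ = -1.5 + 5·18 = 88.5; r = 91 − 88.5 = 2.5
|r| > 1.25: x=10 (|r|=3), x=14 (|r|=1.5), x=16 (|r|=3), x=18 (|r|=2.5) → 4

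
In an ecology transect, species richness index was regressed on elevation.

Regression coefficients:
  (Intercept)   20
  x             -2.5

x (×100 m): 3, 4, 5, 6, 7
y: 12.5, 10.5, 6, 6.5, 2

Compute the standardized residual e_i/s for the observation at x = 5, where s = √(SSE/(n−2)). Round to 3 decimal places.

-1.162

x=3: ŷ = 20 − 2.5·3 = 12.5; e = 12.5 − 12.5 = 0
x=4: ŷ = 20 − 2.5·4 = 10; e = 10.5 − 10 = 0.5
x=5: ŷ = 20 − 2.5·5 = 7.5; e = 6 − 7.5 = -1.5
x=6: ŷ = 20 − 2.5·6 = 5; e = 6.5 − 5 = 1.5
x=7: ŷ = 20 − 2.5·7 = 2.5; e = 2 − 2.5 = -0.5
SSE = 0 + 0.25 + 2.25 + 2.25 + 0.25 = 5
s = √(5/3) = 1.29099
e/s = -1.5 / 1.29099 = -1.162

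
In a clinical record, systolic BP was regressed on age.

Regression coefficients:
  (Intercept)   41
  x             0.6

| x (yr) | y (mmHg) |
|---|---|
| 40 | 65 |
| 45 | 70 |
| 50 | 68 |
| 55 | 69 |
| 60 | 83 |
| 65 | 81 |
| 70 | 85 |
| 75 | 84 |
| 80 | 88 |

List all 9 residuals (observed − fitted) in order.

x=40: ŷ = 41 + 0.6·40 = 65; e = 65 − 65 = 0
x=45: ŷ = 41 + 0.6·45 = 68; e = 70 − 68 = 2
x=50: ŷ = 41 + 0.6·50 = 71; e = 68 − 71 = -3
x=55: ŷ = 41 + 0.6·55 = 74; e = 69 − 74 = -5
x=60: ŷ = 41 + 0.6·60 = 77; e = 83 − 77 = 6
x=65: ŷ = 41 + 0.6·65 = 80; e = 81 − 80 = 1
x=70: ŷ = 41 + 0.6·70 = 83; e = 85 − 83 = 2
x=75: ŷ = 41 + 0.6·75 = 86; e = 84 − 86 = -2
x=80: ŷ = 41 + 0.6·80 = 89; e = 88 − 89 = -1

0, 2, -3, -5, 6, 1, 2, -2, -1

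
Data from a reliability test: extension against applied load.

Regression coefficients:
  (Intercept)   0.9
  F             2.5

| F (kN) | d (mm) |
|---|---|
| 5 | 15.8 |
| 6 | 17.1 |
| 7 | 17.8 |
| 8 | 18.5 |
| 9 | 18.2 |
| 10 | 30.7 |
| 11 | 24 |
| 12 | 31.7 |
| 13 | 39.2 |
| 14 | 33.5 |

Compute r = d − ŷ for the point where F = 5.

ŷ = 0.9 + 2.5·5 = 13.4
r = 15.8 − 13.4 = 2.4

r = 2.4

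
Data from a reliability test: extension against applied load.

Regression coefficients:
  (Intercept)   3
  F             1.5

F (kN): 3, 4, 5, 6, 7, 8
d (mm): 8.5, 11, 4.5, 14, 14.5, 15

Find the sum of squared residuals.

SSE = 46

F=3: ŷ = 3 + 1.5·3 = 7.5; e = 8.5 − 7.5 = 1
F=4: ŷ = 3 + 1.5·4 = 9; e = 11 − 9 = 2
F=5: ŷ = 3 + 1.5·5 = 10.5; e = 4.5 − 10.5 = -6
F=6: ŷ = 3 + 1.5·6 = 12; e = 14 − 12 = 2
F=7: ŷ = 3 + 1.5·7 = 13.5; e = 14.5 − 13.5 = 1
F=8: ŷ = 3 + 1.5·8 = 15; e = 15 − 15 = 0
SSE = 1 + 4 + 36 + 4 + 1 + 0 = 46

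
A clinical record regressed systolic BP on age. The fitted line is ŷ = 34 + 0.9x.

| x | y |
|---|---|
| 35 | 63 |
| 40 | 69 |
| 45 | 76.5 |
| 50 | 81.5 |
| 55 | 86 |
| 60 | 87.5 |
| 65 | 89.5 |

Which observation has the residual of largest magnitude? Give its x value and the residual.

x=35: ŷ = 34 + 0.9·35 = 65.5; r = 63 − 65.5 = -2.5
x=40: ŷ = 34 + 0.9·40 = 70; r = 69 − 70 = -1
x=45: ŷ = 34 + 0.9·45 = 74.5; r = 76.5 − 74.5 = 2
x=50: ŷ = 34 + 0.9·50 = 79; r = 81.5 − 79 = 2.5
x=55: ŷ = 34 + 0.9·55 = 83.5; r = 86 − 83.5 = 2.5
x=60: ŷ = 34 + 0.9·60 = 88; r = 87.5 − 88 = -0.5
x=65: ŷ = 34 + 0.9·65 = 92.5; r = 89.5 − 92.5 = -3
Largest |r| is 3 at x = 65, residual -3.

x = 65, r = -3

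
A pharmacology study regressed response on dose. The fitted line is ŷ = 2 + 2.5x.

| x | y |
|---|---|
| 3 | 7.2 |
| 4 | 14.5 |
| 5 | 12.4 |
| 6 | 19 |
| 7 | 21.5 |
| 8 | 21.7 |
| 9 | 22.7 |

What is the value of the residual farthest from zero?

x=3: ŷ = 2 + 2.5·3 = 9.5; e = 7.2 − 9.5 = -2.3
x=4: ŷ = 2 + 2.5·4 = 12; e = 14.5 − 12 = 2.5
x=5: ŷ = 2 + 2.5·5 = 14.5; e = 12.4 − 14.5 = -2.1
x=6: ŷ = 2 + 2.5·6 = 17; e = 19 − 17 = 2
x=7: ŷ = 2 + 2.5·7 = 19.5; e = 21.5 − 19.5 = 2
x=8: ŷ = 2 + 2.5·8 = 22; e = 21.7 − 22 = -0.3
x=9: ŷ = 2 + 2.5·9 = 24.5; e = 22.7 − 24.5 = -1.8
Largest |e| is 2.5 at x = 4, residual 2.5.

e = 2.5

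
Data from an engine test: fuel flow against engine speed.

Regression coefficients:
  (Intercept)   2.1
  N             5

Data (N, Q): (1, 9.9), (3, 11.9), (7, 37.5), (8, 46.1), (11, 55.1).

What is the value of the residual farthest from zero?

N=1: ŷ = 2.1 + 5·1 = 7.1; r = 9.9 − 7.1 = 2.8
N=3: ŷ = 2.1 + 5·3 = 17.1; r = 11.9 − 17.1 = -5.2
N=7: ŷ = 2.1 + 5·7 = 37.1; r = 37.5 − 37.1 = 0.4
N=8: ŷ = 2.1 + 5·8 = 42.1; r = 46.1 − 42.1 = 4
N=11: ŷ = 2.1 + 5·11 = 57.1; r = 55.1 − 57.1 = -2
Largest |r| is 5.2 at N = 3, residual -5.2.

r = -5.2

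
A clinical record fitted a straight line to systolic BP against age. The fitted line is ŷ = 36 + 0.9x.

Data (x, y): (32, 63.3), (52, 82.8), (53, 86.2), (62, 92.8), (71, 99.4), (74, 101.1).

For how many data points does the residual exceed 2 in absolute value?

x=32: ŷ = 36 + 0.9·32 = 64.8; e = 63.3 − 64.8 = -1.5
x=52: ŷ = 36 + 0.9·52 = 82.8; e = 82.8 − 82.8 = 0
x=53: ŷ = 36 + 0.9·53 = 83.7; e = 86.2 − 83.7 = 2.5
x=62: ŷ = 36 + 0.9·62 = 91.8; e = 92.8 − 91.8 = 1
x=71: ŷ = 36 + 0.9·71 = 99.9; e = 99.4 − 99.9 = -0.5
x=74: ŷ = 36 + 0.9·74 = 102.6; e = 101.1 − 102.6 = -1.5
|e| > 2: x=53 (|e|=2.5) → 1

1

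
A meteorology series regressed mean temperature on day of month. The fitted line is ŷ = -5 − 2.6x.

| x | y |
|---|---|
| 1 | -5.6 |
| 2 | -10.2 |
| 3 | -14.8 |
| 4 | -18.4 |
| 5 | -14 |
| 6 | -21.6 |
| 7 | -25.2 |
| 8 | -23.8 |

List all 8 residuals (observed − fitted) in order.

x=1: ŷ = -5 − 2.6·1 = -7.6; r = -5.6 − (-7.6) = 2
x=2: ŷ = -5 − 2.6·2 = -10.2; r = -10.2 − (-10.2) = 0
x=3: ŷ = -5 − 2.6·3 = -12.8; r = -14.8 − (-12.8) = -2
x=4: ŷ = -5 − 2.6·4 = -15.4; r = -18.4 − (-15.4) = -3
x=5: ŷ = -5 − 2.6·5 = -18; r = -14 − (-18) = 4
x=6: ŷ = -5 − 2.6·6 = -20.6; r = -21.6 − (-20.6) = -1
x=7: ŷ = -5 − 2.6·7 = -23.2; r = -25.2 − (-23.2) = -2
x=8: ŷ = -5 − 2.6·8 = -25.8; r = -23.8 − (-25.8) = 2

2, 0, -2, -3, 4, -1, -2, 2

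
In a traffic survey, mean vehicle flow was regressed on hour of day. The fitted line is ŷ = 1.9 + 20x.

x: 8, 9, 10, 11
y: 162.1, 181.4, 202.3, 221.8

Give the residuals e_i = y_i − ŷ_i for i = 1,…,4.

x=8: ŷ = 1.9 + 20·8 = 161.9; e = 162.1 − 161.9 = 0.2
x=9: ŷ = 1.9 + 20·9 = 181.9; e = 181.4 − 181.9 = -0.5
x=10: ŷ = 1.9 + 20·10 = 201.9; e = 202.3 − 201.9 = 0.4
x=11: ŷ = 1.9 + 20·11 = 221.9; e = 221.8 − 221.9 = -0.1

0.2, -0.5, 0.4, -0.1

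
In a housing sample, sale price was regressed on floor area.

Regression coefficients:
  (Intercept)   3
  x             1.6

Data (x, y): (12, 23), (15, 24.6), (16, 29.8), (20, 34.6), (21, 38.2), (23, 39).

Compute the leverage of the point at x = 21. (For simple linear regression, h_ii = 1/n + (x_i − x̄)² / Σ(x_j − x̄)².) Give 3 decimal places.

h = 0.282

x̄ = (12 + 15 + 16 + 20 + 21 + 23)/6 = 17.8333
Σ(x − x̄)² = 34.0278 + 8.02778 + 3.36111 + 4.69444 + 10.0278 + 26.6944 = 86.8333
h = 1/6 + (3.16667)²/86.8333 = 0.166667 + 0.115483 = 0.282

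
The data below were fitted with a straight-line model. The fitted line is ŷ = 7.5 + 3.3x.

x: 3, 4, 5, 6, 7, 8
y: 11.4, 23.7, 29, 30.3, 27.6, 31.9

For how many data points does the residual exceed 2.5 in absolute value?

5

x=3: ŷ = 7.5 + 3.3·3 = 17.4; r = 11.4 − 17.4 = -6
x=4: ŷ = 7.5 + 3.3·4 = 20.7; r = 23.7 − 20.7 = 3
x=5: ŷ = 7.5 + 3.3·5 = 24; r = 29 − 24 = 5
x=6: ŷ = 7.5 + 3.3·6 = 27.3; r = 30.3 − 27.3 = 3
x=7: ŷ = 7.5 + 3.3·7 = 30.6; r = 27.6 − 30.6 = -3
x=8: ŷ = 7.5 + 3.3·8 = 33.9; r = 31.9 − 33.9 = -2
|r| > 2.5: x=3 (|r|=6), x=4 (|r|=3), x=5 (|r|=5), x=6 (|r|=3), x=7 (|r|=3) → 5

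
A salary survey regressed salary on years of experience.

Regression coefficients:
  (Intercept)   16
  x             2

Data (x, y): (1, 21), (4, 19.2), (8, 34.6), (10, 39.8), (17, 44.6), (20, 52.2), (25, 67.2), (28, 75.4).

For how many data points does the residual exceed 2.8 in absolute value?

x=1: ŷ = 16 + 2·1 = 18; r = 21 − 18 = 3
x=4: ŷ = 16 + 2·4 = 24; r = 19.2 − 24 = -4.8
x=8: ŷ = 16 + 2·8 = 32; r = 34.6 − 32 = 2.6
x=10: ŷ = 16 + 2·10 = 36; r = 39.8 − 36 = 3.8
x=17: ŷ = 16 + 2·17 = 50; r = 44.6 − 50 = -5.4
x=20: ŷ = 16 + 2·20 = 56; r = 52.2 − 56 = -3.8
x=25: ŷ = 16 + 2·25 = 66; r = 67.2 − 66 = 1.2
x=28: ŷ = 16 + 2·28 = 72; r = 75.4 − 72 = 3.4
|r| > 2.8: x=1 (|r|=3), x=4 (|r|=4.8), x=10 (|r|=3.8), x=17 (|r|=5.4), x=20 (|r|=3.8), x=28 (|r|=3.4) → 6

6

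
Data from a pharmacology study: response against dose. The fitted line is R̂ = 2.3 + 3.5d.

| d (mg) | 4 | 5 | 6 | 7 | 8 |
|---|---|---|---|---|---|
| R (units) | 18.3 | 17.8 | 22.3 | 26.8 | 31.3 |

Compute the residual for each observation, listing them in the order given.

2, -2, -1, 0, 1

d=4: R̂ = 2.3 + 3.5·4 = 16.3; e = 18.3 − 16.3 = 2
d=5: R̂ = 2.3 + 3.5·5 = 19.8; e = 17.8 − 19.8 = -2
d=6: R̂ = 2.3 + 3.5·6 = 23.3; e = 22.3 − 23.3 = -1
d=7: R̂ = 2.3 + 3.5·7 = 26.8; e = 26.8 − 26.8 = 0
d=8: R̂ = 2.3 + 3.5·8 = 30.3; e = 31.3 − 30.3 = 1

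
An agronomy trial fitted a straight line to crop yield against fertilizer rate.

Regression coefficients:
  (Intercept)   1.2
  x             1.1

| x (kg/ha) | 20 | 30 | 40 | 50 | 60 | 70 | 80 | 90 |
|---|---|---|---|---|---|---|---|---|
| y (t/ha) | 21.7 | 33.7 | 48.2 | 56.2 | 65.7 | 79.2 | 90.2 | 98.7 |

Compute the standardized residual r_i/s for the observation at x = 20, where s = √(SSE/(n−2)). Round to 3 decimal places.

x=20: ŷ = 1.2 + 1.1·20 = 23.2; r = 21.7 − 23.2 = -1.5
x=30: ŷ = 1.2 + 1.1·30 = 34.2; r = 33.7 − 34.2 = -0.5
x=40: ŷ = 1.2 + 1.1·40 = 45.2; r = 48.2 − 45.2 = 3
x=50: ŷ = 1.2 + 1.1·50 = 56.2; r = 56.2 − 56.2 = 0
x=60: ŷ = 1.2 + 1.1·60 = 67.2; r = 65.7 − 67.2 = -1.5
x=70: ŷ = 1.2 + 1.1·70 = 78.2; r = 79.2 − 78.2 = 1
x=80: ŷ = 1.2 + 1.1·80 = 89.2; r = 90.2 − 89.2 = 1
x=90: ŷ = 1.2 + 1.1·90 = 100.2; r = 98.7 − 100.2 = -1.5
SSE = 2.25 + 0.25 + 9 + 0 + 2.25 + 1 + 1 + 2.25 = 18
s = √(18/6) = 1.73205
r/s = -1.5 / 1.73205 = -0.866

-0.866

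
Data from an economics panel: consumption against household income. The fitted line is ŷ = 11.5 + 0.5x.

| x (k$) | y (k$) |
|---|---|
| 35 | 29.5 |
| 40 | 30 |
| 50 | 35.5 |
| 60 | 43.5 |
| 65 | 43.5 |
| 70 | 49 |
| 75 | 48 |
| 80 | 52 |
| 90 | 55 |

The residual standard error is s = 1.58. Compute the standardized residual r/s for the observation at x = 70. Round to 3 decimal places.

1.582

ŷ = 11.5 + 0.5·70 = 46.5
r = 49 − 46.5 = 2.5
r/s = 2.5 / 1.58 = 1.582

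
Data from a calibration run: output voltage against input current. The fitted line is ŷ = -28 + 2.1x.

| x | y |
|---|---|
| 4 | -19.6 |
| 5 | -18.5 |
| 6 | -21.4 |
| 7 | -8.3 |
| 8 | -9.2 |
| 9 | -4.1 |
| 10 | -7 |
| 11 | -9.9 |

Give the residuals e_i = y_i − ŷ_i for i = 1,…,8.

0, -1, -6, 5, 2, 5, 0, -5

x=4: ŷ = -28 + 2.1·4 = -19.6; e = -19.6 − (-19.6) = 0
x=5: ŷ = -28 + 2.1·5 = -17.5; e = -18.5 − (-17.5) = -1
x=6: ŷ = -28 + 2.1·6 = -15.4; e = -21.4 − (-15.4) = -6
x=7: ŷ = -28 + 2.1·7 = -13.3; e = -8.3 − (-13.3) = 5
x=8: ŷ = -28 + 2.1·8 = -11.2; e = -9.2 − (-11.2) = 2
x=9: ŷ = -28 + 2.1·9 = -9.1; e = -4.1 − (-9.1) = 5
x=10: ŷ = -28 + 2.1·10 = -7; e = -7 − (-7) = 0
x=11: ŷ = -28 + 2.1·11 = -4.9; e = -9.9 − (-4.9) = -5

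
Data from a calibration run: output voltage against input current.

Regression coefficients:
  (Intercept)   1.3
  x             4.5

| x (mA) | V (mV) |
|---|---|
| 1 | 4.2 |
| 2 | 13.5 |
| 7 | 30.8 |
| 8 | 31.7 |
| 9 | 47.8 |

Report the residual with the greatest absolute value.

r = 6

x=1: ŷ = 1.3 + 4.5·1 = 5.8; r = 4.2 − 5.8 = -1.6
x=2: ŷ = 1.3 + 4.5·2 = 10.3; r = 13.5 − 10.3 = 3.2
x=7: ŷ = 1.3 + 4.5·7 = 32.8; r = 30.8 − 32.8 = -2
x=8: ŷ = 1.3 + 4.5·8 = 37.3; r = 31.7 − 37.3 = -5.6
x=9: ŷ = 1.3 + 4.5·9 = 41.8; r = 47.8 − 41.8 = 6
Largest |r| is 6 at x = 9, residual 6.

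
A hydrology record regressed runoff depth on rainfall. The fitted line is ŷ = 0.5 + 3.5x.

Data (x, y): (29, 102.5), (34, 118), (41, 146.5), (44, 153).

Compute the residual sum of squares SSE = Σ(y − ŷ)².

x=29: ŷ = 0.5 + 3.5·29 = 102; r = 102.5 − 102 = 0.5
x=34: ŷ = 0.5 + 3.5·34 = 119.5; r = 118 − 119.5 = -1.5
x=41: ŷ = 0.5 + 3.5·41 = 144; r = 146.5 − 144 = 2.5
x=44: ŷ = 0.5 + 3.5·44 = 154.5; r = 153 − 154.5 = -1.5
SSE = 0.25 + 2.25 + 6.25 + 2.25 = 11

SSE = 11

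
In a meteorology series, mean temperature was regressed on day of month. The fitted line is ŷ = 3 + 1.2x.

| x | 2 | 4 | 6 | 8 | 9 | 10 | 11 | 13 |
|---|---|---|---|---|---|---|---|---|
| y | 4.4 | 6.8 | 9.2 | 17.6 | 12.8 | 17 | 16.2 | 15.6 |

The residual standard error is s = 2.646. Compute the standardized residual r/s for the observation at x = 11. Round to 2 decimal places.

ŷ = 3 + 1.2·11 = 16.2
r = 16.2 − 16.2 = 0
r/s = 0 / 2.646 = 0.00

0.00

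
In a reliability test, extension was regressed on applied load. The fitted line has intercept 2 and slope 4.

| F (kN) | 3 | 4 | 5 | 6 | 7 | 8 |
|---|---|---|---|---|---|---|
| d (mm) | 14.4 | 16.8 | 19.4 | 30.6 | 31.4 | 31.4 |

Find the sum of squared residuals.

SSE = 38.24

F=3: d̂ = 2 + 4·3 = 14; e = 14.4 − 14 = 0.4
F=4: d̂ = 2 + 4·4 = 18; e = 16.8 − 18 = -1.2
F=5: d̂ = 2 + 4·5 = 22; e = 19.4 − 22 = -2.6
F=6: d̂ = 2 + 4·6 = 26; e = 30.6 − 26 = 4.6
F=7: d̂ = 2 + 4·7 = 30; e = 31.4 − 30 = 1.4
F=8: d̂ = 2 + 4·8 = 34; e = 31.4 − 34 = -2.6
SSE = 0.16 + 1.44 + 6.76 + 21.16 + 1.96 + 6.76 = 38.24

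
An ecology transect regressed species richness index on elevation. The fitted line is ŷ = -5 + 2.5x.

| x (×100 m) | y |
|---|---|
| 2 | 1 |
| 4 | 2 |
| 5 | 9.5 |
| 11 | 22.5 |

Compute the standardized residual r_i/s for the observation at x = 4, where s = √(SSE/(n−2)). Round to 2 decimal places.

-1.13

x=2: ŷ = -5 + 2.5·2 = 0; r = 1 − 0 = 1
x=4: ŷ = -5 + 2.5·4 = 5; r = 2 − 5 = -3
x=5: ŷ = -5 + 2.5·5 = 7.5; r = 9.5 − 7.5 = 2
x=11: ŷ = -5 + 2.5·11 = 22.5; r = 22.5 − 22.5 = 0
SSE = 1 + 9 + 4 + 0 = 14
s = √(14/2) = 2.64575
r/s = -3 / 2.64575 = -1.13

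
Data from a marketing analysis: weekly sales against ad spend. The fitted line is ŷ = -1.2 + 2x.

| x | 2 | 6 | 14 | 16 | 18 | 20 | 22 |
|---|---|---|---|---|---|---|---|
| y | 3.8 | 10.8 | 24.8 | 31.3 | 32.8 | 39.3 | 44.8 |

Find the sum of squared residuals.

SSE = 13.5

x=2: ŷ = -1.2 + 2·2 = 2.8; r = 3.8 − 2.8 = 1
x=6: ŷ = -1.2 + 2·6 = 10.8; r = 10.8 − 10.8 = 0
x=14: ŷ = -1.2 + 2·14 = 26.8; r = 24.8 − 26.8 = -2
x=16: ŷ = -1.2 + 2·16 = 30.8; r = 31.3 − 30.8 = 0.5
x=18: ŷ = -1.2 + 2·18 = 34.8; r = 32.8 − 34.8 = -2
x=20: ŷ = -1.2 + 2·20 = 38.8; r = 39.3 − 38.8 = 0.5
x=22: ŷ = -1.2 + 2·22 = 42.8; r = 44.8 − 42.8 = 2
SSE = 1 + 0 + 4 + 0.25 + 4 + 0.25 + 4 = 13.5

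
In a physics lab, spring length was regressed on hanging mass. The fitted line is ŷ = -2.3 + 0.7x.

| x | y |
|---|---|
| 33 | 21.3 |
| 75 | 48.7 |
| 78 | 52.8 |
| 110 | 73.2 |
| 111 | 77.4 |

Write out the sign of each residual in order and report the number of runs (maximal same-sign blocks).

5 runs

x=33: ŷ = -2.3 + 0.7·33 = 20.8; e = 21.3 − 20.8 = 0.5
x=75: ŷ = -2.3 + 0.7·75 = 50.2; e = 48.7 − 50.2 = -1.5
x=78: ŷ = -2.3 + 0.7·78 = 52.3; e = 52.8 − 52.3 = 0.5
x=110: ŷ = -2.3 + 0.7·110 = 74.7; e = 73.2 − 74.7 = -1.5
x=111: ŷ = -2.3 + 0.7·111 = 75.4; e = 77.4 − 75.4 = 2
Signs: + − + − +
Runs: +×1, −×1, +×1, −×1, +×1 → 5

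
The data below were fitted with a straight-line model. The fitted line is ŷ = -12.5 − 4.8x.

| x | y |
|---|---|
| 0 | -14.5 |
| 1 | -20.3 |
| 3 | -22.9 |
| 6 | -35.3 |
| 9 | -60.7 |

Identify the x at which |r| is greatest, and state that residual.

x = 6, r = 6

x=0: ŷ = -12.5 − 4.8·0 = -12.5; r = -14.5 − (-12.5) = -2
x=1: ŷ = -12.5 − 4.8·1 = -17.3; r = -20.3 − (-17.3) = -3
x=3: ŷ = -12.5 − 4.8·3 = -26.9; r = -22.9 − (-26.9) = 4
x=6: ŷ = -12.5 − 4.8·6 = -41.3; r = -35.3 − (-41.3) = 6
x=9: ŷ = -12.5 − 4.8·9 = -55.7; r = -60.7 − (-55.7) = -5
Largest |r| is 6 at x = 6, residual 6.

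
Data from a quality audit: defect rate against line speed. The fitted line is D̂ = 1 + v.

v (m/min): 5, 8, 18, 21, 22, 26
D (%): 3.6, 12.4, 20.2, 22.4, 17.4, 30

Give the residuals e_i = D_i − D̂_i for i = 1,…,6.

v=5: D̂ = 1 + 5 = 6; e = 3.6 − 6 = -2.4
v=8: D̂ = 1 + 8 = 9; e = 12.4 − 9 = 3.4
v=18: D̂ = 1 + 18 = 19; e = 20.2 − 19 = 1.2
v=21: D̂ = 1 + 21 = 22; e = 22.4 − 22 = 0.4
v=22: D̂ = 1 + 22 = 23; e = 17.4 − 23 = -5.6
v=26: D̂ = 1 + 26 = 27; e = 30 − 27 = 3

-2.4, 3.4, 1.2, 0.4, -5.6, 3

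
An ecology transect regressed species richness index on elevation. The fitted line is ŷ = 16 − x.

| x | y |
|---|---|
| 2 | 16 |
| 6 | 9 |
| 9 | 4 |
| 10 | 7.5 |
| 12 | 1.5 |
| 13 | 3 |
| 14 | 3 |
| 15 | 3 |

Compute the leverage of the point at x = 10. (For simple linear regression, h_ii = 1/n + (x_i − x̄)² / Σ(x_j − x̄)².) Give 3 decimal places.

h = 0.125

x̄ = (2 + 6 + 9 + 10 + 12 + 13 + 14 + 15)/8 = 10.125
Σ(x − x̄)² = 66.0156 + 17.0156 + 1.26562 + 0.015625 + 3.51562 + 8.26562 + 15.0156 + 23.7656 = 134.875
h = 1/8 + (-0.125)²/134.875 = 0.125 + 0.000115848 = 0.125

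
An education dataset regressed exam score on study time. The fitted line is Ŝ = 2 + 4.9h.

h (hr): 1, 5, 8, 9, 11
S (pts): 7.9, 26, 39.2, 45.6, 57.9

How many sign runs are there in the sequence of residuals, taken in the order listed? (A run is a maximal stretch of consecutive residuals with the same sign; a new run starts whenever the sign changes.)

3 runs

h=1: Ŝ = 2 + 4.9·1 = 6.9; r = 7.9 − 6.9 = 1
h=5: Ŝ = 2 + 4.9·5 = 26.5; r = 26 − 26.5 = -0.5
h=8: Ŝ = 2 + 4.9·8 = 41.2; r = 39.2 − 41.2 = -2
h=9: Ŝ = 2 + 4.9·9 = 46.1; r = 45.6 − 46.1 = -0.5
h=11: Ŝ = 2 + 4.9·11 = 55.9; r = 57.9 − 55.9 = 2
Signs: + − − − +
Runs: +×1, −×3, +×1 → 3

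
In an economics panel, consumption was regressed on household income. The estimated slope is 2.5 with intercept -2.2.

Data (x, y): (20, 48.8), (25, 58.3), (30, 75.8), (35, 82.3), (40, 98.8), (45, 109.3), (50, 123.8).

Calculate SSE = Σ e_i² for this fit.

SSE = 26

x=20: ŷ = -2.2 + 2.5·20 = 47.8; e = 48.8 − 47.8 = 1
x=25: ŷ = -2.2 + 2.5·25 = 60.3; e = 58.3 − 60.3 = -2
x=30: ŷ = -2.2 + 2.5·30 = 72.8; e = 75.8 − 72.8 = 3
x=35: ŷ = -2.2 + 2.5·35 = 85.3; e = 82.3 − 85.3 = -3
x=40: ŷ = -2.2 + 2.5·40 = 97.8; e = 98.8 − 97.8 = 1
x=45: ŷ = -2.2 + 2.5·45 = 110.3; e = 109.3 − 110.3 = -1
x=50: ŷ = -2.2 + 2.5·50 = 122.8; e = 123.8 − 122.8 = 1
SSE = 1 + 4 + 9 + 9 + 1 + 1 + 1 = 26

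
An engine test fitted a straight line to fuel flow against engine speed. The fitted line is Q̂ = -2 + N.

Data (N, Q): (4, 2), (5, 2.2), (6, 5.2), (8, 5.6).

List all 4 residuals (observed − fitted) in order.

N=4: Q̂ = -2 + 4 = 2; r = 2 − 2 = 0
N=5: Q̂ = -2 + 5 = 3; r = 2.2 − 3 = -0.8
N=6: Q̂ = -2 + 6 = 4; r = 5.2 − 4 = 1.2
N=8: Q̂ = -2 + 8 = 6; r = 5.6 − 6 = -0.4

0, -0.8, 1.2, -0.4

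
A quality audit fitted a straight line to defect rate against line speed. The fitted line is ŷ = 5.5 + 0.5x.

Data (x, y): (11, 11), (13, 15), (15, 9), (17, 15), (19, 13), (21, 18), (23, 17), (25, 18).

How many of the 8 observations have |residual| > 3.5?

1

x=11: ŷ = 5.5 + 0.5·11 = 11; r = 11 − 11 = 0
x=13: ŷ = 5.5 + 0.5·13 = 12; r = 15 − 12 = 3
x=15: ŷ = 5.5 + 0.5·15 = 13; r = 9 − 13 = -4
x=17: ŷ = 5.5 + 0.5·17 = 14; r = 15 − 14 = 1
x=19: ŷ = 5.5 + 0.5·19 = 15; r = 13 − 15 = -2
x=21: ŷ = 5.5 + 0.5·21 = 16; r = 18 − 16 = 2
x=23: ŷ = 5.5 + 0.5·23 = 17; r = 17 − 17 = 0
x=25: ŷ = 5.5 + 0.5·25 = 18; r = 18 − 18 = 0
|r| > 3.5: x=15 (|r|=4) → 1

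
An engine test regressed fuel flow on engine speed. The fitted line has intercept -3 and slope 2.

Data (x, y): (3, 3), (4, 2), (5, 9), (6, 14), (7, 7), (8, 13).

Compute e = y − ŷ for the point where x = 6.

e = 5

ŷ = -3 + 2·6 = 9
e = 14 − 9 = 5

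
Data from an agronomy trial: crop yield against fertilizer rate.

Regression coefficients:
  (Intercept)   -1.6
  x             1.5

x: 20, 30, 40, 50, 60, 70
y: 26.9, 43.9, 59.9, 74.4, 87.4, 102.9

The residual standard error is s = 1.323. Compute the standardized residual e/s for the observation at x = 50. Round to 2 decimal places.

0.76

ŷ = -1.6 + 1.5·50 = 73.4
e = 74.4 − 73.4 = 1
e/s = 1 / 1.323 = 0.76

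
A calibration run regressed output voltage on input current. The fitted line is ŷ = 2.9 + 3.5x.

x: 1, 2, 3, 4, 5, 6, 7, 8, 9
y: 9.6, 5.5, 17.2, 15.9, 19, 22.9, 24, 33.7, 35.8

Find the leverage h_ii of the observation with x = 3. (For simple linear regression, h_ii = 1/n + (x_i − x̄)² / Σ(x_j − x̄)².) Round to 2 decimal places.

h = 0.18

x̄ = (1 + 2 + 3 + 4 + 5 + 6 + 7 + 8 + 9)/9 = 5
Σ(x − x̄)² = 16 + 9 + 4 + 1 + 0 + 1 + 4 + 9 + 16 = 60
h = 1/9 + (-2)²/60 = 0.111111 + 0.0666667 = 0.18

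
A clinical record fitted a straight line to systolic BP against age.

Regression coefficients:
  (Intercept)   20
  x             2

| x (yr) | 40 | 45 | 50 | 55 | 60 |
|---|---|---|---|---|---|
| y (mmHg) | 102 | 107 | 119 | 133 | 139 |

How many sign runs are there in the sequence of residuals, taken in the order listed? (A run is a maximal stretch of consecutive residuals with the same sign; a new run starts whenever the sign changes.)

4 runs

x=40: ŷ = 20 + 2·40 = 100; r = 102 − 100 = 2
x=45: ŷ = 20 + 2·45 = 110; r = 107 − 110 = -3
x=50: ŷ = 20 + 2·50 = 120; r = 119 − 120 = -1
x=55: ŷ = 20 + 2·55 = 130; r = 133 − 130 = 3
x=60: ŷ = 20 + 2·60 = 140; r = 139 − 140 = -1
Signs: + − − + −
Runs: +×1, −×2, +×1, −×1 → 4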